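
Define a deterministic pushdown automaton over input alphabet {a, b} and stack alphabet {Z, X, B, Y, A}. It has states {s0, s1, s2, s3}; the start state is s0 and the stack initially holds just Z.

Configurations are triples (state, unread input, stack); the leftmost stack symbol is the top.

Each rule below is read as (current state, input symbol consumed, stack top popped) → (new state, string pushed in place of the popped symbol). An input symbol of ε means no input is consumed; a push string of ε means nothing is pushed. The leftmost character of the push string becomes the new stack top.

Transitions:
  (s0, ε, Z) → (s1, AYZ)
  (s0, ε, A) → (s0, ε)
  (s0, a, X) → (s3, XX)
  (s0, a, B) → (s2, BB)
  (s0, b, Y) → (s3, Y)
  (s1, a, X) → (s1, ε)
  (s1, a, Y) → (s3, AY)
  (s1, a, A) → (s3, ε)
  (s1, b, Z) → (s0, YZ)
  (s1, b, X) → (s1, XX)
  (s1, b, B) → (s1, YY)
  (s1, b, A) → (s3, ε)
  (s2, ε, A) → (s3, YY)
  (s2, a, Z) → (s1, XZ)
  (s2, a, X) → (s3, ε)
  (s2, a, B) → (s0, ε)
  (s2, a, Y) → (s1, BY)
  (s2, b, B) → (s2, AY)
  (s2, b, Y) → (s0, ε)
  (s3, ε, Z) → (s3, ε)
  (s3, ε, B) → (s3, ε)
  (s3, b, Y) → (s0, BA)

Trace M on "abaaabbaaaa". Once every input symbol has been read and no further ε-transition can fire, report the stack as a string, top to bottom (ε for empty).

(s0, abaaabbaaaa, Z) ⊢ (s1, abaaabbaaaa, AYZ) ⊢ (s3, baaabbaaaa, YZ) ⊢ (s0, aaabbaaaa, BAZ) ⊢ (s2, aabbaaaa, BBAZ) ⊢ (s0, abbaaaa, BAZ) ⊢ (s2, bbaaaa, BBAZ) ⊢ (s2, baaaa, AYBAZ) ⊢ (s3, baaaa, YYYBAZ) ⊢ (s0, aaaa, BAYYBAZ) ⊢ (s2, aaa, BBAYYBAZ) ⊢ (s0, aa, BAYYBAZ) ⊢ (s2, a, BBAYYBAZ) ⊢ (s0, ε, BAYYBAZ)
All input consumed in state s0 with stack BAYYBAZ.

BAYYBAZ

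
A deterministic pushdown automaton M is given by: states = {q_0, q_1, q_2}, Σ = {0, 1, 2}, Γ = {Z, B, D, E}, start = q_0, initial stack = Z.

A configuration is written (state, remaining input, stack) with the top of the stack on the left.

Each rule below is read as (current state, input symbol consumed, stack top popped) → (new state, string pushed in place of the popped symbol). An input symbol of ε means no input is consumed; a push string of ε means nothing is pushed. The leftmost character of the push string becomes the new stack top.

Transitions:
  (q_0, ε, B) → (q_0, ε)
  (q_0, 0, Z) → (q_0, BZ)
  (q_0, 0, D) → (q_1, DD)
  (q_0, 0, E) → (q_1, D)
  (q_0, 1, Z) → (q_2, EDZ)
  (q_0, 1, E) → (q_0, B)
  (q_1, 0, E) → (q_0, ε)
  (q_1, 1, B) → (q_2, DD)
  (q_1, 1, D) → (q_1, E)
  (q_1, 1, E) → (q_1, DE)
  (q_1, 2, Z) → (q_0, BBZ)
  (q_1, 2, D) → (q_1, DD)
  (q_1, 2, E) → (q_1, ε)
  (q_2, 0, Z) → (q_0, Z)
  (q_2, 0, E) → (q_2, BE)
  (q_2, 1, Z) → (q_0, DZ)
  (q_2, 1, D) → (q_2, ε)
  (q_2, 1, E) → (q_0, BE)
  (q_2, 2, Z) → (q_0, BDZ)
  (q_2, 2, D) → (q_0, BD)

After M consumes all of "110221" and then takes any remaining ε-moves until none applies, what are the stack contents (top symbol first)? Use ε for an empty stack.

EDDDZ

(q_0, 110221, Z)
  read 1, top Z: go to q_2, push EDZ → (q_2, 10221, EDZ)
  read 1, top E: go to q_0, push BE → (q_0, 0221, BEDZ)
  ε-move, top B: go to q_0, push ε → (q_0, 0221, EDZ)
  read 0, top E: go to q_1, push D → (q_1, 221, DDZ)
  read 2, top D: go to q_1, push DD → (q_1, 21, DDDZ)
  read 2, top D: go to q_1, push DD → (q_1, 1, DDDDZ)
  read 1, top D: go to q_1, push E → (q_1, ε, EDDDZ)
All input consumed in state q_1 with stack EDDDZ.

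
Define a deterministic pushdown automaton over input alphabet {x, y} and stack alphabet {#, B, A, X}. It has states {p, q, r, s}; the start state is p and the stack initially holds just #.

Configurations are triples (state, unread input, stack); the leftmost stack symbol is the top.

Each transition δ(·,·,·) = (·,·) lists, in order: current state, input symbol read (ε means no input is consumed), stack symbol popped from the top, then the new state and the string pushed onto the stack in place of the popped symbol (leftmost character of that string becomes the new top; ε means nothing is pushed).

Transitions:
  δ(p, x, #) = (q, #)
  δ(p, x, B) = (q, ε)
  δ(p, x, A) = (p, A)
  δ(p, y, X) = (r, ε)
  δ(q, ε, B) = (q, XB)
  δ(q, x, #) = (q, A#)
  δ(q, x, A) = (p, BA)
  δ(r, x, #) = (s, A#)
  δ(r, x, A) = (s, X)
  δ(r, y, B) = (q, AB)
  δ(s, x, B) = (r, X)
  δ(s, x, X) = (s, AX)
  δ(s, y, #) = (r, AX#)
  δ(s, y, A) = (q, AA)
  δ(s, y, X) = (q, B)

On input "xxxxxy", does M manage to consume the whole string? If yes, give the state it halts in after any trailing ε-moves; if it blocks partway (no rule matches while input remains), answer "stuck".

stuck

(p, xxxxxy, #)
  read x, top #: go to q, push # → (q, xxxxy, #)
  read x, top #: go to q, push A# → (q, xxxy, A#)
  read x, top A: go to p, push BA → (p, xxy, BA#)
  read x, top B: go to q, push ε → (q, xy, A#)
  read x, top A: go to p, push BA → (p, y, BA#)
No transition for (p, y, top B); M blocks with input y remaining.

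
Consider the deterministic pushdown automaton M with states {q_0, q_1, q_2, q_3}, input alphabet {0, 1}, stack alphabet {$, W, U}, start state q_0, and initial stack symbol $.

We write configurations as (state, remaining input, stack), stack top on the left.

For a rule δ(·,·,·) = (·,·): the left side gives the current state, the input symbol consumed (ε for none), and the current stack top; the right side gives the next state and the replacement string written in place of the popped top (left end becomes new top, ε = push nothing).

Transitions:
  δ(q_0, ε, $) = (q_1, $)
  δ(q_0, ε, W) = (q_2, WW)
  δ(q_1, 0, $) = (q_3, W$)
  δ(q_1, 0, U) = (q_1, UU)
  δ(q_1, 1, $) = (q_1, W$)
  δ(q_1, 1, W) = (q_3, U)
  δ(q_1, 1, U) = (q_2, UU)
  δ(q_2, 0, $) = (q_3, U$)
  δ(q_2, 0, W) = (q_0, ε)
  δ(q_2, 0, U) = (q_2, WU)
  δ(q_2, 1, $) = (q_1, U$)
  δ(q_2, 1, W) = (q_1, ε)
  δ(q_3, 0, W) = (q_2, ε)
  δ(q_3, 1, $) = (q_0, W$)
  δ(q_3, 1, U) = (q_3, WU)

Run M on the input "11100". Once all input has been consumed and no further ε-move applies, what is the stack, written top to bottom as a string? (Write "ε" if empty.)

WU$

(q_0, 11100, $) ⊢ (q_1, 11100, $) ⊢ (q_1, 1100, W$) ⊢ (q_3, 100, U$) ⊢ (q_3, 00, WU$) ⊢ (q_2, 0, U$) ⊢ (q_2, ε, WU$)
All input consumed in state q_2 with stack WU$.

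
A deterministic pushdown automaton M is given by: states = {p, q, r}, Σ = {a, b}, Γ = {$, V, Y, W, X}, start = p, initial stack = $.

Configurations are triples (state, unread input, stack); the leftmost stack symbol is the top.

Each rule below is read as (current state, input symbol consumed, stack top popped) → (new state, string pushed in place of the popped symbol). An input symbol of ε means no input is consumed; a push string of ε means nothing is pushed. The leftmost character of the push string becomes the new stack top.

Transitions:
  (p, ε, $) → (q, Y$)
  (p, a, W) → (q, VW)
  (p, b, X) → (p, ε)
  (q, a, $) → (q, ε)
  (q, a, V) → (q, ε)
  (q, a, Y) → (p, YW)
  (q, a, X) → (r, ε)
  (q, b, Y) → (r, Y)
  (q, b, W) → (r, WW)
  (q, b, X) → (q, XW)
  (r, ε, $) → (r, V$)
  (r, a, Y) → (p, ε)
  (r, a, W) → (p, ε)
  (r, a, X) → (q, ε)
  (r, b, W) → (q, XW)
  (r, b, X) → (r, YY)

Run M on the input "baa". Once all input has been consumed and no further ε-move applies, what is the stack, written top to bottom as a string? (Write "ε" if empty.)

(p, baa, $)
  ε-move, top $: go to q, push Y$ → (q, baa, Y$)
  read b, top Y: go to r, push Y → (r, aa, Y$)
  read a, top Y: go to p, push ε → (p, a, $)
  ε-move, top $: go to q, push Y$ → (q, a, Y$)
  read a, top Y: go to p, push YW → (p, ε, YW$)
All input consumed in state p with stack YW$.

YW$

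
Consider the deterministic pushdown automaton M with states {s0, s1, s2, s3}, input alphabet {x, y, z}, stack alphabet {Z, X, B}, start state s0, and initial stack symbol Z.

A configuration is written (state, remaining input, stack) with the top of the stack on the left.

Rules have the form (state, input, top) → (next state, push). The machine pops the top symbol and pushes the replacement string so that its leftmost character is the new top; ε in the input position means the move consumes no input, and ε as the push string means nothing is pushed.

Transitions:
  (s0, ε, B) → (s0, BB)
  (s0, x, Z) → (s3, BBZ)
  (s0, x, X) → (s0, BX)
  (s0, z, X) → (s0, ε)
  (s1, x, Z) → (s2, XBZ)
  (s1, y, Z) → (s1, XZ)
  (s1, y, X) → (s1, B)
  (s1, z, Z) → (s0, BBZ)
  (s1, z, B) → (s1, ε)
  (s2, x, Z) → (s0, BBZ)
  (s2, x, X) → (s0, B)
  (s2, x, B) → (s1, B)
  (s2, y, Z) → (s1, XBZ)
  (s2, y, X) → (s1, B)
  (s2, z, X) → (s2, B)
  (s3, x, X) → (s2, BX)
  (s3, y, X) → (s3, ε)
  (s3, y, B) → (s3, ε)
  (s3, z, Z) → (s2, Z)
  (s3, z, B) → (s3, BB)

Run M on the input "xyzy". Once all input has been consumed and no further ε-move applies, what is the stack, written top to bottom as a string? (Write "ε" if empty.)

BZ

(s0, xyzy, Z) ⊢ (s3, yzy, BBZ) ⊢ (s3, zy, BZ) ⊢ (s3, y, BBZ) ⊢ (s3, ε, BZ)
All input consumed in state s3 with stack BZ.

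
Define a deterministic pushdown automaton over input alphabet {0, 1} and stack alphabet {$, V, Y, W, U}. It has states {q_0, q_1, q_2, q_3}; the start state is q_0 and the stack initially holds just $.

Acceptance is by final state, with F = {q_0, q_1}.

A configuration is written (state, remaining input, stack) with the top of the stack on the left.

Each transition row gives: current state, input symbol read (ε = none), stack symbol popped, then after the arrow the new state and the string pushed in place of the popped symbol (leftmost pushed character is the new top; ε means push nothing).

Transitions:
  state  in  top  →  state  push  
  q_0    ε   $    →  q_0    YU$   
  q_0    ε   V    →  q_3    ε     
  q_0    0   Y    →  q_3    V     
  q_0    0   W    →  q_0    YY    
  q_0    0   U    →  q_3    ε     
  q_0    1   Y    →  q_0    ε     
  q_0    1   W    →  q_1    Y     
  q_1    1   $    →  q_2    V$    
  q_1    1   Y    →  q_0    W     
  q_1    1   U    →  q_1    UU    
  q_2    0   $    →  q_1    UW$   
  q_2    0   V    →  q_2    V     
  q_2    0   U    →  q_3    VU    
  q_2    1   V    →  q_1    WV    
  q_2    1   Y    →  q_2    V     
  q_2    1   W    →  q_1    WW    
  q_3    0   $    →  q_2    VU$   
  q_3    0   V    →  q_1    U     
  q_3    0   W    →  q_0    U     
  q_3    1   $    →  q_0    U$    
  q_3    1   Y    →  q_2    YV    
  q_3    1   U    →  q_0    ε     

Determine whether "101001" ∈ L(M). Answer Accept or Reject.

(q_0, 101001, $)
  ε-move, top $: go to q_0, push YU$ → (q_0, 101001, YU$)
  read 1, top Y: go to q_0, push ε → (q_0, 01001, U$)
  read 0, top U: go to q_3, push ε → (q_3, 1001, $)
  read 1, top $: go to q_0, push U$ → (q_0, 001, U$)
  read 0, top U: go to q_3, push ε → (q_3, 01, $)
  read 0, top $: go to q_2, push VU$ → (q_2, 1, VU$)
  read 1, top V: go to q_1, push WV → (q_1, ε, WVU$)
All input consumed; state q_1 ∈ F.

Accept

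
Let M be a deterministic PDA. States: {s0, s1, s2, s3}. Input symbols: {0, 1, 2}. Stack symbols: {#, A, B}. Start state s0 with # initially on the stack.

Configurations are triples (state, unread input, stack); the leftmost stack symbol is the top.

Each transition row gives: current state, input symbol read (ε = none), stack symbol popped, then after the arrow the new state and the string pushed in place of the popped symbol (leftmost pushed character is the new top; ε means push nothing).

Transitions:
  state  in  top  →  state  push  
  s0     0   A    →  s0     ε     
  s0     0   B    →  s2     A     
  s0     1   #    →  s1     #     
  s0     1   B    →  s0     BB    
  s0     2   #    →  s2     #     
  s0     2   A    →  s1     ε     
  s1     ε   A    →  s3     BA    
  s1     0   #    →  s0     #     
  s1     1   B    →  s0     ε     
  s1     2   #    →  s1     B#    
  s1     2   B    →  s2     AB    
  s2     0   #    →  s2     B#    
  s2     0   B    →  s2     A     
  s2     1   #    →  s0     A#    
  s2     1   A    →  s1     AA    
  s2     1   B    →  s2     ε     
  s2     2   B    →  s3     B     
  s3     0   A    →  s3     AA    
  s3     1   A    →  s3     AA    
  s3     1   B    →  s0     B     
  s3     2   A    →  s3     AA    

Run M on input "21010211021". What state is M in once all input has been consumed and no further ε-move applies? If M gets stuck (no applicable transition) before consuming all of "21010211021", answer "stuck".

(s0, 21010211021, #)
  read 2, top #: go to s2, push # → (s2, 1010211021, #)
  read 1, top #: go to s0, push A# → (s0, 010211021, A#)
  read 0, top A: go to s0, push ε → (s0, 10211021, #)
  read 1, top #: go to s1, push # → (s1, 0211021, #)
  read 0, top #: go to s0, push # → (s0, 211021, #)
  read 2, top #: go to s2, push # → (s2, 11021, #)
  read 1, top #: go to s0, push A# → (s0, 1021, A#)
No transition for (s0, 1, top A); M blocks with input 1021 remaining.

stuck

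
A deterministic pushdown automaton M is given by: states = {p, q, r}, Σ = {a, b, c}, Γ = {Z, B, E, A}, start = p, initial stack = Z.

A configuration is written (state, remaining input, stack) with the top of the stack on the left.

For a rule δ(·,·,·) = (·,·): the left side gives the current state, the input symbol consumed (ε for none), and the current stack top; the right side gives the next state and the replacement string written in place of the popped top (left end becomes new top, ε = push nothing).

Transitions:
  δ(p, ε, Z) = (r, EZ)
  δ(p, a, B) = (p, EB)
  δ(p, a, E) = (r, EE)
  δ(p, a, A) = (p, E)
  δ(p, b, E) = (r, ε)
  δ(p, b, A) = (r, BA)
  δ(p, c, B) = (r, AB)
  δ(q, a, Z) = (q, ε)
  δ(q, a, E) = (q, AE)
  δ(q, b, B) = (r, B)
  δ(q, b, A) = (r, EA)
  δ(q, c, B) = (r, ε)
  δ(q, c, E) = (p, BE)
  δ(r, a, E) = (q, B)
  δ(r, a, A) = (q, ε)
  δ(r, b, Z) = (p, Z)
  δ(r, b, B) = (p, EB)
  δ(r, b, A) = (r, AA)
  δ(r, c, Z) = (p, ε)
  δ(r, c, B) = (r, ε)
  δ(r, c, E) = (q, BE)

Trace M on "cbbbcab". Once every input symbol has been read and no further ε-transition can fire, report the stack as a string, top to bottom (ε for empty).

(p, cbbbcab, Z)
  ε-move, top Z: go to r, push EZ → (r, cbbbcab, EZ)
  read c, top E: go to q, push BE → (q, bbbcab, BEZ)
  read b, top B: go to r, push B → (r, bbcab, BEZ)
  read b, top B: go to p, push EB → (p, bcab, EBEZ)
  read b, top E: go to r, push ε → (r, cab, BEZ)
  read c, top B: go to r, push ε → (r, ab, EZ)
  read a, top E: go to q, push B → (q, b, BZ)
  read b, top B: go to r, push B → (r, ε, BZ)
All input consumed in state r with stack BZ.

BZ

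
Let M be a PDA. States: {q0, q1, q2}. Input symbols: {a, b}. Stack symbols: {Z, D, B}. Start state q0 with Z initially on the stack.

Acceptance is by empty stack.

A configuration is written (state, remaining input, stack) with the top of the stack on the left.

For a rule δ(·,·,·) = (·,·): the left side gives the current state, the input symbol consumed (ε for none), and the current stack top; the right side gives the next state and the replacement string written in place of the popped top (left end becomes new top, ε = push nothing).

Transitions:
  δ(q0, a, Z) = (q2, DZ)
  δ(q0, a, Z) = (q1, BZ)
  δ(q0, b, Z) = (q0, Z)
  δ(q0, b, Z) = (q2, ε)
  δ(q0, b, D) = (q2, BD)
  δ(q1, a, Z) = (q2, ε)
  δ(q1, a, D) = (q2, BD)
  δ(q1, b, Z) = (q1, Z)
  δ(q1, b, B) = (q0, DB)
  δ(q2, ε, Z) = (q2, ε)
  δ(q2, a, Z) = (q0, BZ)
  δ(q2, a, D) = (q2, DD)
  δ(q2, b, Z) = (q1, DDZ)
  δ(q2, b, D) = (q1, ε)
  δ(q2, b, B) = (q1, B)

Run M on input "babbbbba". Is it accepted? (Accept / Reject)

One accepting computation: (q0, babbbbba, Z) ⊢ (q0, abbbbba, Z) ⊢ (q2, bbbbba, DZ) ⊢ (q1, bbbba, Z) ⊢ (q1, bbba, Z) ⊢ (q1, bba, Z) ⊢ (q1, ba, Z) ⊢ (q1, a, Z) ⊢ (q2, ε, ε)
All input consumed and the stack is empty.

Accept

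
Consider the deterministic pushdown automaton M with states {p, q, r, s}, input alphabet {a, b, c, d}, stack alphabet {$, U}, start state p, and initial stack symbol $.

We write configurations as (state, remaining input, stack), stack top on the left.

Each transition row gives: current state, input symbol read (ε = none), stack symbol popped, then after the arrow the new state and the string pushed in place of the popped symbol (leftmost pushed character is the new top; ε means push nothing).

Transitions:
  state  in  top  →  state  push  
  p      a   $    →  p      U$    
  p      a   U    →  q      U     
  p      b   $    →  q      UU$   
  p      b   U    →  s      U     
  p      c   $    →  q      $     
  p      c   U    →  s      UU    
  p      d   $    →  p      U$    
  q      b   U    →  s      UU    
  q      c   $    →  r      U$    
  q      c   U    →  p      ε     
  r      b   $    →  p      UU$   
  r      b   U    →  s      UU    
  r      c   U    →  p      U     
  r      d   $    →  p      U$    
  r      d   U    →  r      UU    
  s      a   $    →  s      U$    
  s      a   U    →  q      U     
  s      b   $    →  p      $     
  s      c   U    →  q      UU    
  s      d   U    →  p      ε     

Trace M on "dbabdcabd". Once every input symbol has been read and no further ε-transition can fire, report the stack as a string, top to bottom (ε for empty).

(p, dbabdcabd, $)
  read d, top $: go to p, push U$ → (p, babdcabd, U$)
  read b, top U: go to s, push U → (s, abdcabd, U$)
  read a, top U: go to q, push U → (q, bdcabd, U$)
  read b, top U: go to s, push UU → (s, dcabd, UU$)
  read d, top U: go to p, push ε → (p, cabd, U$)
  read c, top U: go to s, push UU → (s, abd, UU$)
  read a, top U: go to q, push U → (q, bd, UU$)
  read b, top U: go to s, push UU → (s, d, UUU$)
  read d, top U: go to p, push ε → (p, ε, UU$)
All input consumed in state p with stack UU$.

UU$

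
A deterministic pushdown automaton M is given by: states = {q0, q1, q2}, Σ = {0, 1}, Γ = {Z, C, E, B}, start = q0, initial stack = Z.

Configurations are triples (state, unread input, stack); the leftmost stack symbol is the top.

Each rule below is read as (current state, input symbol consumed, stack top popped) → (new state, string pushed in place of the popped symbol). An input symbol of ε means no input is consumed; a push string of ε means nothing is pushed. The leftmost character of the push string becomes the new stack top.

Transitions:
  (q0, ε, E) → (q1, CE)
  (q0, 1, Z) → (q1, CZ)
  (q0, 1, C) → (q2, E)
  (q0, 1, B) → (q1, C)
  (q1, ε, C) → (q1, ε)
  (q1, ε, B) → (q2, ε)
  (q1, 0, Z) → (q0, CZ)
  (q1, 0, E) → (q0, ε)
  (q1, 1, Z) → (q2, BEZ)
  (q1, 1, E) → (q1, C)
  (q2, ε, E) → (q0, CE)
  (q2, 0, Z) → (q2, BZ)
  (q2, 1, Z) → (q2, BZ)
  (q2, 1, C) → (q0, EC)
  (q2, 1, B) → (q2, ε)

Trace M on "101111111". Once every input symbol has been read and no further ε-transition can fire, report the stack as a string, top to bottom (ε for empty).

(q0, 101111111, Z)
  read 1, top Z: go to q1, push CZ → (q1, 01111111, CZ)
  ε-move, top C: go to q1, push ε → (q1, 01111111, Z)
  read 0, top Z: go to q0, push CZ → (q0, 1111111, CZ)
  read 1, top C: go to q2, push E → (q2, 111111, EZ)
  ε-move, top E: go to q0, push CE → (q0, 111111, CEZ)
  read 1, top C: go to q2, push E → (q2, 11111, EEZ)
  ε-move, top E: go to q0, push CE → (q0, 11111, CEEZ)
  read 1, top C: go to q2, push E → (q2, 1111, EEEZ)
  ε-move, top E: go to q0, push CE → (q0, 1111, CEEEZ)
  read 1, top C: go to q2, push E → (q2, 111, EEEEZ)
  ε-move, top E: go to q0, push CE → (q0, 111, CEEEEZ)
  read 1, top C: go to q2, push E → (q2, 11, EEEEEZ)
  ε-move, top E: go to q0, push CE → (q0, 11, CEEEEEZ)
  read 1, top C: go to q2, push E → (q2, 1, EEEEEEZ)
  ε-move, top E: go to q0, push CE → (q0, 1, CEEEEEEZ)
  read 1, top C: go to q2, push E → (q2, ε, EEEEEEEZ)
  ε-move, top E: go to q0, push CE → (q0, ε, CEEEEEEEZ)
All input consumed in state q0 with stack CEEEEEEEZ.

CEEEEEEEZ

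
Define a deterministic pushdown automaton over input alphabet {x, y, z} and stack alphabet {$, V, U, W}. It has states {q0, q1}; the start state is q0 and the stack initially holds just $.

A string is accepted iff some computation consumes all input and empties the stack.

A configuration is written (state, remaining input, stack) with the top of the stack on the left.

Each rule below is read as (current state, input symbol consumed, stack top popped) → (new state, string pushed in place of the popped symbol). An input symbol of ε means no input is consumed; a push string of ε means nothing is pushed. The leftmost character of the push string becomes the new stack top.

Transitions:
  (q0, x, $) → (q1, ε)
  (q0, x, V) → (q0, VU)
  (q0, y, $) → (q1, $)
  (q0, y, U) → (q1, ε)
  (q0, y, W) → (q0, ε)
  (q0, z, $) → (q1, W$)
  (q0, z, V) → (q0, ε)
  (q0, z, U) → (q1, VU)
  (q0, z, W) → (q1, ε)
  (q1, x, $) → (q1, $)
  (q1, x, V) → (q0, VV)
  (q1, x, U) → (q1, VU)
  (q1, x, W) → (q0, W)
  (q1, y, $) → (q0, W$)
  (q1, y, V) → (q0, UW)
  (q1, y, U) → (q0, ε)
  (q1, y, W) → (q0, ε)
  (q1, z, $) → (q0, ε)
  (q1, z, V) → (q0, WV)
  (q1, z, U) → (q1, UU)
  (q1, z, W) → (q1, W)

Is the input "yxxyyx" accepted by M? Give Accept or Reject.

(q0, yxxyyx, $) ⊢ (q1, xxyyx, $) ⊢ (q1, xyyx, $) ⊢ (q1, yyx, $) ⊢ (q0, yx, W$) ⊢ (q0, x, $) ⊢ (q1, ε, ε)
All input consumed and the stack is empty.

Accept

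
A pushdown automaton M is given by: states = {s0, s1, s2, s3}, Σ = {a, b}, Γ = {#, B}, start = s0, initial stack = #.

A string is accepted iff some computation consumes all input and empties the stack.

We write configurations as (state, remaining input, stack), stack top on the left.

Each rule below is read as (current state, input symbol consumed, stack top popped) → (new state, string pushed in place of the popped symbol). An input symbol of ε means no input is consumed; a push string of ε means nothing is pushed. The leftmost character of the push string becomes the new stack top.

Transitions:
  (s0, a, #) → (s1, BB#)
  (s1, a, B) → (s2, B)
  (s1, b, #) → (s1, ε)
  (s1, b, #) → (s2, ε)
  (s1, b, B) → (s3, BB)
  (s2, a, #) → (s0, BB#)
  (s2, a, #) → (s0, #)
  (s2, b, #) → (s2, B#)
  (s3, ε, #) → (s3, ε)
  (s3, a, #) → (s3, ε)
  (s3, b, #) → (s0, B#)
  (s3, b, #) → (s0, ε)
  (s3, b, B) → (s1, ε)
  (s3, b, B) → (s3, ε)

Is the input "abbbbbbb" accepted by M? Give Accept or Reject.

Accept

One accepting computation: (s0, abbbbbbb, #) ⊢ (s1, bbbbbbb, BB#) ⊢ (s3, bbbbbb, BBB#) ⊢ (s1, bbbbb, BB#) ⊢ (s3, bbbb, BBB#) ⊢ (s3, bbb, BB#) ⊢ (s3, bb, B#) ⊢ (s1, b, #) ⊢ (s1, ε, ε)
All input consumed and the stack is empty.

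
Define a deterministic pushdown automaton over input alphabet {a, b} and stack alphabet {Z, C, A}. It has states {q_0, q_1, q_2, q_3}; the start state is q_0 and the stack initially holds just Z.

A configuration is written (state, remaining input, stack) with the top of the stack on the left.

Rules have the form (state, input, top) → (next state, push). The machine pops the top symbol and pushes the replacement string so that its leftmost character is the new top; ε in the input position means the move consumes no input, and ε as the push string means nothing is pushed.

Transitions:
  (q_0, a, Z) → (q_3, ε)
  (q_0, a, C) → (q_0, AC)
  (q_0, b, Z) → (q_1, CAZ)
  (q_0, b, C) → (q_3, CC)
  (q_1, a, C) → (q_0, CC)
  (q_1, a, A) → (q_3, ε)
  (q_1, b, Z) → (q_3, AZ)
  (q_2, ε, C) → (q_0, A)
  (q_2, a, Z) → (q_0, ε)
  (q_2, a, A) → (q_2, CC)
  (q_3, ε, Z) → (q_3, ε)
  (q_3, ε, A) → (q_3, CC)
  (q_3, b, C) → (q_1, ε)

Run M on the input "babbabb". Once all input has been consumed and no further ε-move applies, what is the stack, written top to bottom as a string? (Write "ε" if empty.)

(q_0, babbabb, Z) ⊢ (q_1, abbabb, CAZ) ⊢ (q_0, bbabb, CCAZ) ⊢ (q_3, babb, CCCAZ) ⊢ (q_1, abb, CCAZ) ⊢ (q_0, bb, CCCAZ) ⊢ (q_3, b, CCCCAZ) ⊢ (q_1, ε, CCCAZ)
All input consumed in state q_1 with stack CCCAZ.

CCCAZ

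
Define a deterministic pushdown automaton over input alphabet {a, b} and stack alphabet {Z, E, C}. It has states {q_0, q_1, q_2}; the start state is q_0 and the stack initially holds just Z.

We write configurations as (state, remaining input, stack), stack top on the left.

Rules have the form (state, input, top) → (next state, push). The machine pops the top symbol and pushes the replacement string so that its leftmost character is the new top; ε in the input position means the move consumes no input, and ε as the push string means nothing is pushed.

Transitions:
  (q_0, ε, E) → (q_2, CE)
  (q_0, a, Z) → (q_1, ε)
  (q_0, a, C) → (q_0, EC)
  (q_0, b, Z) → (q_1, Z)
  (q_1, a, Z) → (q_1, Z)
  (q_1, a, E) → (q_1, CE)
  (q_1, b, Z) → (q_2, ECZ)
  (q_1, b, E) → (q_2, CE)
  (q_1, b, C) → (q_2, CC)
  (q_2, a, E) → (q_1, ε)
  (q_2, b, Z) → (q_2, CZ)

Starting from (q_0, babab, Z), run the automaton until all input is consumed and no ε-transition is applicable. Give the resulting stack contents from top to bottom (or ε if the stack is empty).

CCZ

(q_0, babab, Z)
  read b, top Z: go to q_1, push Z → (q_1, abab, Z)
  read a, top Z: go to q_1, push Z → (q_1, bab, Z)
  read b, top Z: go to q_2, push ECZ → (q_2, ab, ECZ)
  read a, top E: go to q_1, push ε → (q_1, b, CZ)
  read b, top C: go to q_2, push CC → (q_2, ε, CCZ)
All input consumed in state q_2 with stack CCZ.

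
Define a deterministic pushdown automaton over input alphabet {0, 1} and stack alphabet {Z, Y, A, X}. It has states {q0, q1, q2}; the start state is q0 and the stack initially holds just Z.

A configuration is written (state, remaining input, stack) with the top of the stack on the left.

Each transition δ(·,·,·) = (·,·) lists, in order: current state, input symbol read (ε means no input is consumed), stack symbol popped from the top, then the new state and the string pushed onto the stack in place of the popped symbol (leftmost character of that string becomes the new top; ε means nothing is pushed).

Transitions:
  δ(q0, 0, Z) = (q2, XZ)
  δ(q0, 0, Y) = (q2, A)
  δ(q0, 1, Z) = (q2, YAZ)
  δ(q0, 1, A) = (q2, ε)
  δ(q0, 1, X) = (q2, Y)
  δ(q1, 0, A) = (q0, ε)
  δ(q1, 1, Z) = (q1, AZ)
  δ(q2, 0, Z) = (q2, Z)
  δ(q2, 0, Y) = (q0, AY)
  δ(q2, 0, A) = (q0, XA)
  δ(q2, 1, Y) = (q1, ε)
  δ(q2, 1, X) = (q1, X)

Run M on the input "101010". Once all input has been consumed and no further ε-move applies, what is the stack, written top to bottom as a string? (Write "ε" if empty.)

(q0, 101010, Z) ⊢ (q2, 01010, YAZ) ⊢ (q0, 1010, AYAZ) ⊢ (q2, 010, YAZ) ⊢ (q0, 10, AYAZ) ⊢ (q2, 0, YAZ) ⊢ (q0, ε, AYAZ)
All input consumed in state q0 with stack AYAZ.

AYAZ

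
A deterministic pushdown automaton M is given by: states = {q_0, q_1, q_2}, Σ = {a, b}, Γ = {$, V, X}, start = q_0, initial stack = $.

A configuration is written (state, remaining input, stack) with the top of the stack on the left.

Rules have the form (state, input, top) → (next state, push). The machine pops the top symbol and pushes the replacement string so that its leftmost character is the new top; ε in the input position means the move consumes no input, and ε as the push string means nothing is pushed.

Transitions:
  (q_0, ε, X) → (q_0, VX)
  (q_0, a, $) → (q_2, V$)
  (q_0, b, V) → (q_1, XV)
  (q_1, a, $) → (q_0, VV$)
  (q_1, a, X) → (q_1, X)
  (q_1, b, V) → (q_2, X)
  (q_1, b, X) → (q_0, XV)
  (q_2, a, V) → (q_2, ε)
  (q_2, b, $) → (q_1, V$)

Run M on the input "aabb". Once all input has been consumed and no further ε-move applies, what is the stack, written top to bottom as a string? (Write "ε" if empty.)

(q_0, aabb, $)
  read a, top $: go to q_2, push V$ → (q_2, abb, V$)
  read a, top V: go to q_2, push ε → (q_2, bb, $)
  read b, top $: go to q_1, push V$ → (q_1, b, V$)
  read b, top V: go to q_2, push X → (q_2, ε, X$)
All input consumed in state q_2 with stack X$.

X$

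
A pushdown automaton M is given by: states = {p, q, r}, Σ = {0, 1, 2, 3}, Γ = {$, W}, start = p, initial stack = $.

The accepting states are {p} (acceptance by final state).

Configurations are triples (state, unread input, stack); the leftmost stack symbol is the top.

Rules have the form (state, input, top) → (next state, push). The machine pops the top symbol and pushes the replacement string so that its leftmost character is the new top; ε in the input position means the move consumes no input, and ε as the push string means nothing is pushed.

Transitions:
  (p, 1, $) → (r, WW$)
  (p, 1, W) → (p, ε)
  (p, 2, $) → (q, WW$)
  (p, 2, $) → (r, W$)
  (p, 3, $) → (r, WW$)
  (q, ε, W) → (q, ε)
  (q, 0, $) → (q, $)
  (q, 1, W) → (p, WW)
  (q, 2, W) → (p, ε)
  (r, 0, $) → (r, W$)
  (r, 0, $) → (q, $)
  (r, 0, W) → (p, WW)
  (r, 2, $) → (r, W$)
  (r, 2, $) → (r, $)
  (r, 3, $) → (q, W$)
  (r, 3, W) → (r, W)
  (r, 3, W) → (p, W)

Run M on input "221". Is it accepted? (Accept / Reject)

Accept

One accepting computation: (p, 221, $) ⊢ (q, 21, WW$) ⊢ (p, 1, W$) ⊢ (p, ε, $)
All input consumed and state p ∈ F.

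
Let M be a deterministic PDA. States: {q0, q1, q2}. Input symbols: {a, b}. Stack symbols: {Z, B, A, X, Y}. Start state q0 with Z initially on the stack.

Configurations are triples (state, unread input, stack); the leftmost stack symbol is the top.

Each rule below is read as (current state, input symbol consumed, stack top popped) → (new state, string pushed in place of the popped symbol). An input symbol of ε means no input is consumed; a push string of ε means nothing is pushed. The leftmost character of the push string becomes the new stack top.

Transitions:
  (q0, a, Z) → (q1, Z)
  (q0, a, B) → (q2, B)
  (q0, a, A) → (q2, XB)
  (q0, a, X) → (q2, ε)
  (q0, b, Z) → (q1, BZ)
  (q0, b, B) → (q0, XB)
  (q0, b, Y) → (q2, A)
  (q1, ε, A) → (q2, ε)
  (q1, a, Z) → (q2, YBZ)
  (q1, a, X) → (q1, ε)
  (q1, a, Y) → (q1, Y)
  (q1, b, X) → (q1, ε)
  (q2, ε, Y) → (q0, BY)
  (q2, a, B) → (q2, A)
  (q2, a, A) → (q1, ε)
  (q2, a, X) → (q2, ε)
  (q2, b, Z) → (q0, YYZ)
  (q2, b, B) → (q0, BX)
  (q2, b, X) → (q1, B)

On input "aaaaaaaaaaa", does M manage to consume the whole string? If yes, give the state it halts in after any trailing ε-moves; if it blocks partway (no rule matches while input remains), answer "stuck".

q1

(q0, aaaaaaaaaaa, Z)
  read a, top Z: go to q1, push Z → (q1, aaaaaaaaaa, Z)
  read a, top Z: go to q2, push YBZ → (q2, aaaaaaaaa, YBZ)
  ε-move, top Y: go to q0, push BY → (q0, aaaaaaaaa, BYBZ)
  read a, top B: go to q2, push B → (q2, aaaaaaaa, BYBZ)
  read a, top B: go to q2, push A → (q2, aaaaaaa, AYBZ)
  read a, top A: go to q1, push ε → (q1, aaaaaa, YBZ)
  read a, top Y: go to q1, push Y → (q1, aaaaa, YBZ)
  read a, top Y: go to q1, push Y → (q1, aaaa, YBZ)
  read a, top Y: go to q1, push Y → (q1, aaa, YBZ)
  read a, top Y: go to q1, push Y → (q1, aa, YBZ)
  read a, top Y: go to q1, push Y → (q1, a, YBZ)
  read a, top Y: go to q1, push Y → (q1, ε, YBZ)
All input consumed; M is in state q1.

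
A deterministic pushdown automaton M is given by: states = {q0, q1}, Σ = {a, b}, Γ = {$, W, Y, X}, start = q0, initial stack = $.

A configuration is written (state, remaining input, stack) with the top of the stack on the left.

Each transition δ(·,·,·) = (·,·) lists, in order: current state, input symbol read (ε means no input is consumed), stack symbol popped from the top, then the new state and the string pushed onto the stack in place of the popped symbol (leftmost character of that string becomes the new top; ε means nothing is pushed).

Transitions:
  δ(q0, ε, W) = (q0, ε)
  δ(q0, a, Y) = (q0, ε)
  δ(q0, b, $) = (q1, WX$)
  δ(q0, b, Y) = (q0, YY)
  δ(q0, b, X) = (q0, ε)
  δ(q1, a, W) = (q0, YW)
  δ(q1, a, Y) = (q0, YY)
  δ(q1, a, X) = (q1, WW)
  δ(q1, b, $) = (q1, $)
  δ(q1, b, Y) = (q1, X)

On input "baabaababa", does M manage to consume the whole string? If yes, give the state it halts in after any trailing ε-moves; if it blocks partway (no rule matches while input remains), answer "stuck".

(q0, baabaababa, $)
  read b, top $: go to q1, push WX$ → (q1, aabaababa, WX$)
  read a, top W: go to q0, push YW → (q0, abaababa, YWX$)
  read a, top Y: go to q0, push ε → (q0, baababa, WX$)
  ε-move, top W: go to q0, push ε → (q0, baababa, X$)
  read b, top X: go to q0, push ε → (q0, aababa, $)
No transition for (q0, a, top $); M blocks with input aababa remaining.

stuck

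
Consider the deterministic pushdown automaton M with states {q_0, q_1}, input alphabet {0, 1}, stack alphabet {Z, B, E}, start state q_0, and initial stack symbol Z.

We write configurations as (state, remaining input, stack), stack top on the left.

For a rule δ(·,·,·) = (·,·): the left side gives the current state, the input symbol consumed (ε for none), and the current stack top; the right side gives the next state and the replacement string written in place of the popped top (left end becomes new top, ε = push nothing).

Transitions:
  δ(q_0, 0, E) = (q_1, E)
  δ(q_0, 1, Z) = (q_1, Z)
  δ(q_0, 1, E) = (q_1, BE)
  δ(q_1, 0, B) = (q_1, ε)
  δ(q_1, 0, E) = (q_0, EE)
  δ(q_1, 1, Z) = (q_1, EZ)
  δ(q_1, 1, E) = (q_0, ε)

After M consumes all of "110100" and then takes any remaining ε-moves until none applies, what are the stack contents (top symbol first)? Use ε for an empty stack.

(q_0, 110100, Z)
  read 1, top Z: go to q_1, push Z → (q_1, 10100, Z)
  read 1, top Z: go to q_1, push EZ → (q_1, 0100, EZ)
  read 0, top E: go to q_0, push EE → (q_0, 100, EEZ)
  read 1, top E: go to q_1, push BE → (q_1, 00, BEEZ)
  read 0, top B: go to q_1, push ε → (q_1, 0, EEZ)
  read 0, top E: go to q_0, push EE → (q_0, ε, EEEZ)
All input consumed in state q_0 with stack EEEZ.

EEEZ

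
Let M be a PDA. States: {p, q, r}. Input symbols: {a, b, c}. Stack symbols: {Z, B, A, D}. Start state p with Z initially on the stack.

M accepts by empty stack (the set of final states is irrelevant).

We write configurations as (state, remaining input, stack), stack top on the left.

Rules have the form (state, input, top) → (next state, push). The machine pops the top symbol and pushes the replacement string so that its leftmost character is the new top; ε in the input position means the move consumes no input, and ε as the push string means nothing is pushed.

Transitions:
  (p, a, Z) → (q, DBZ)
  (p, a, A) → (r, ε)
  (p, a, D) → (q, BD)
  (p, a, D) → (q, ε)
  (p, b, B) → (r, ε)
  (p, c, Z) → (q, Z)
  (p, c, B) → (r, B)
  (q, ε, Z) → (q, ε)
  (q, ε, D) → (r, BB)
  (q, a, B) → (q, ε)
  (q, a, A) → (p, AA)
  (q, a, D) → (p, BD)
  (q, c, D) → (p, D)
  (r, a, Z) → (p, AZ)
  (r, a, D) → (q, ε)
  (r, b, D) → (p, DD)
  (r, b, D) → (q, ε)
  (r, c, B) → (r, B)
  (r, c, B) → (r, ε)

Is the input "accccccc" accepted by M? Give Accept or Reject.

No computation consumes all input and empties the stack.

Reject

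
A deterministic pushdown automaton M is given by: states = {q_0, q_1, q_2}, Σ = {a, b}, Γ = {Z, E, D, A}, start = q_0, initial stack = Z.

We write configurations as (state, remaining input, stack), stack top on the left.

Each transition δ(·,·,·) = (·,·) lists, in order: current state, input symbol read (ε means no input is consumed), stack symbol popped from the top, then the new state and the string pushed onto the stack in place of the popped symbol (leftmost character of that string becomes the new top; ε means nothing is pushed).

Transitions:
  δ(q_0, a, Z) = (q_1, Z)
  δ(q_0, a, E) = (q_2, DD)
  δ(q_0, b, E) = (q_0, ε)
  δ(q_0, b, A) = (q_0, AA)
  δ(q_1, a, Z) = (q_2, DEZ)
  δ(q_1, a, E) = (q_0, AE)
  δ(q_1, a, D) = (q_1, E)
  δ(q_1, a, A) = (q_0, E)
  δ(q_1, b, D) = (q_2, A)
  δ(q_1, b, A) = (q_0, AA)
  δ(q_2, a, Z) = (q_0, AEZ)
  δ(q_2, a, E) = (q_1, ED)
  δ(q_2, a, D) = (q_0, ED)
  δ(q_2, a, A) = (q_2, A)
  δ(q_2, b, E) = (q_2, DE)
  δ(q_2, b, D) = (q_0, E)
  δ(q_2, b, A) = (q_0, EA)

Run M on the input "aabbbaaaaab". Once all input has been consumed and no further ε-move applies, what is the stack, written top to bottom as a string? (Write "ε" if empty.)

DDDEZ

(q_0, aabbbaaaaab, Z)
  read a, top Z: go to q_1, push Z → (q_1, abbbaaaaab, Z)
  read a, top Z: go to q_2, push DEZ → (q_2, bbbaaaaab, DEZ)
  read b, top D: go to q_0, push E → (q_0, bbaaaaab, EEZ)
  read b, top E: go to q_0, push ε → (q_0, baaaaab, EZ)
  read b, top E: go to q_0, push ε → (q_0, aaaaab, Z)
  read a, top Z: go to q_1, push Z → (q_1, aaaab, Z)
  read a, top Z: go to q_2, push DEZ → (q_2, aaab, DEZ)
  read a, top D: go to q_0, push ED → (q_0, aab, EDEZ)
  read a, top E: go to q_2, push DD → (q_2, ab, DDDEZ)
  read a, top D: go to q_0, push ED → (q_0, b, EDDDEZ)
  read b, top E: go to q_0, push ε → (q_0, ε, DDDEZ)
All input consumed in state q_0 with stack DDDEZ.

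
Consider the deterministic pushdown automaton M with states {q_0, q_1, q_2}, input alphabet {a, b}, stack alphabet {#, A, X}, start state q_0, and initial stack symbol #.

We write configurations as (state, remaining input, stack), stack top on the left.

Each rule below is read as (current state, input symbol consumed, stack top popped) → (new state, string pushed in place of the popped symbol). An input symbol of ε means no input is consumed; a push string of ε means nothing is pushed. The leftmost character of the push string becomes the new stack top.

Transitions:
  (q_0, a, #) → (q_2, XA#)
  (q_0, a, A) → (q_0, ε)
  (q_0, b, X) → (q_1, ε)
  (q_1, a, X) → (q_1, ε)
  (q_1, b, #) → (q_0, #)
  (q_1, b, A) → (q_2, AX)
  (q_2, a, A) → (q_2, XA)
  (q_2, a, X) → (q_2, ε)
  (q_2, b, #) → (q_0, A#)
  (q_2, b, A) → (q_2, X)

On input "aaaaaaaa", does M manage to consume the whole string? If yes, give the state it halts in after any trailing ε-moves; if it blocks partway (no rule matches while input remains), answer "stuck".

(q_0, aaaaaaaa, #)
  read a, top #: go to q_2, push XA# → (q_2, aaaaaaa, XA#)
  read a, top X: go to q_2, push ε → (q_2, aaaaaa, A#)
  read a, top A: go to q_2, push XA → (q_2, aaaaa, XA#)
  read a, top X: go to q_2, push ε → (q_2, aaaa, A#)
  read a, top A: go to q_2, push XA → (q_2, aaa, XA#)
  read a, top X: go to q_2, push ε → (q_2, aa, A#)
  read a, top A: go to q_2, push XA → (q_2, a, XA#)
  read a, top X: go to q_2, push ε → (q_2, ε, A#)
All input consumed; M is in state q_2.

q_2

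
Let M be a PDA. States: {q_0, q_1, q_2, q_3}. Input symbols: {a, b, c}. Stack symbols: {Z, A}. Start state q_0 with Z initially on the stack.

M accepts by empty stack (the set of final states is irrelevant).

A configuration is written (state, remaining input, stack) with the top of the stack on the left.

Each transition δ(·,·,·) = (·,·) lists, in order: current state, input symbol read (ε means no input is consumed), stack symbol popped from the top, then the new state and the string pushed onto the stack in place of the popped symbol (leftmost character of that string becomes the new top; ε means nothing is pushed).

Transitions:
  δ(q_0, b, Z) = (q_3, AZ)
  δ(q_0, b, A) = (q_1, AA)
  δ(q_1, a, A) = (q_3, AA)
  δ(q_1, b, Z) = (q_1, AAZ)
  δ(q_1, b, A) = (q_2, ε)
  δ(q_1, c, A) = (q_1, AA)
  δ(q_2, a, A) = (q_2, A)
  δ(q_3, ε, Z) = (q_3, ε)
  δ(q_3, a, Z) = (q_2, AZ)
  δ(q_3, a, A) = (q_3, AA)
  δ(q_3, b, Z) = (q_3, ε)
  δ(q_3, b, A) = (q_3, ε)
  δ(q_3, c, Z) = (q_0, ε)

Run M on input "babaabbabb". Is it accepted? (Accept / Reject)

Accept

One accepting computation: (q_0, babaabbabb, Z) ⊢ (q_3, abaabbabb, AZ) ⊢ (q_3, baabbabb, AAZ) ⊢ (q_3, aabbabb, AZ) ⊢ (q_3, abbabb, AAZ) ⊢ (q_3, bbabb, AAAZ) ⊢ (q_3, babb, AAZ) ⊢ (q_3, abb, AZ) ⊢ (q_3, bb, AAZ) ⊢ (q_3, b, AZ) ⊢ (q_3, ε, Z) ⊢ (q_3, ε, ε)
All input consumed and the stack is empty.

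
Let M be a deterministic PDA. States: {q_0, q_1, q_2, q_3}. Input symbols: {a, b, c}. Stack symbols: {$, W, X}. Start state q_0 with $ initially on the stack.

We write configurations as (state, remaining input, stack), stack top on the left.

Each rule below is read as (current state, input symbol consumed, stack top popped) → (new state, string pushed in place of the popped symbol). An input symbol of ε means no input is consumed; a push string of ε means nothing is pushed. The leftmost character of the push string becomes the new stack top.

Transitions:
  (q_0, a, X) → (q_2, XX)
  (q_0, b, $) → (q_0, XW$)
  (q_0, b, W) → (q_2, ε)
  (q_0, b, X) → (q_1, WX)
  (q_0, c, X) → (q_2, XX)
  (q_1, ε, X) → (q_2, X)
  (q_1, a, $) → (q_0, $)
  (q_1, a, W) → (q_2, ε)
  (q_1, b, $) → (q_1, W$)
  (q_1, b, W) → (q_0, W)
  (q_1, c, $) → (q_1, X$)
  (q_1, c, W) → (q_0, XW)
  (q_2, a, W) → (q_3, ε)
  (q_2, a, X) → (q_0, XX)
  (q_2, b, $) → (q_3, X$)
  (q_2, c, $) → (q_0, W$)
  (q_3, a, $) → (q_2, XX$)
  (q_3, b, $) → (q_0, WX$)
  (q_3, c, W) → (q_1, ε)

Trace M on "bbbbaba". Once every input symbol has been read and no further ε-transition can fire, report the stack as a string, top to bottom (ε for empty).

XXW$

(q_0, bbbbaba, $)
  read b, top $: go to q_0, push XW$ → (q_0, bbbaba, XW$)
  read b, top X: go to q_1, push WX → (q_1, bbaba, WXW$)
  read b, top W: go to q_0, push W → (q_0, baba, WXW$)
  read b, top W: go to q_2, push ε → (q_2, aba, XW$)
  read a, top X: go to q_0, push XX → (q_0, ba, XXW$)
  read b, top X: go to q_1, push WX → (q_1, a, WXXW$)
  read a, top W: go to q_2, push ε → (q_2, ε, XXW$)
All input consumed in state q_2 with stack XXW$.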